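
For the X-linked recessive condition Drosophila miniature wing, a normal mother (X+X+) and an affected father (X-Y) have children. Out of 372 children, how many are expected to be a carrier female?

Cross: X+X+ × X-Y
Offspring: 2 X+X-, 2 X+Y
Probability of a carrier female: 2/4 = 1/2
Expected count = 1/2 × 372 = 186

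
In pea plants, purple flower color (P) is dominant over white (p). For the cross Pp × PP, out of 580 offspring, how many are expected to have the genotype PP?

Punnett square for Pp × PP:
Offspring genotypes: 2 PP, 2 Pp
Total offspring: 4
Count with target: 2
Probability: 2/4 = 1/2
Expected count = 1/2 × 580 = 290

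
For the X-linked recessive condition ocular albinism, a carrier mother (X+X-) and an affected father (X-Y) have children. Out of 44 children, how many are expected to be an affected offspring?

Cross: X+X- × X-Y
Offspring: 1 X+X-, 1 X+Y, 1 X-X-, 1 X-Y
Probability of an affected offspring: 2/4 = 1/2
Expected count = 1/2 × 44 = 22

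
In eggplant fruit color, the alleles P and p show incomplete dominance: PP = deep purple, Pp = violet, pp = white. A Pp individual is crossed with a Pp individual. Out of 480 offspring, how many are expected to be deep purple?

Punnett square for Pp × Pp:
Offspring genotypes: 1 PP, 2 Pp, 1 pp
Phenotype counts: 1 deep purple, 2 violet, 1 white
deep purple: 1 out of 4 → fraction 1/4
Expected count = 1/4 × 480 = 120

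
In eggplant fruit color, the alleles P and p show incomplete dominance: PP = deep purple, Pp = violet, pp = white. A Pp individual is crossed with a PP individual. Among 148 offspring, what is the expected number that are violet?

Punnett square for Pp × PP:
Offspring genotypes: 2 PP, 2 Pp
Phenotype counts: 2 deep purple, 2 violet
violet: 2 out of 4 → fraction 1/2
Expected count = 1/2 × 148 = 74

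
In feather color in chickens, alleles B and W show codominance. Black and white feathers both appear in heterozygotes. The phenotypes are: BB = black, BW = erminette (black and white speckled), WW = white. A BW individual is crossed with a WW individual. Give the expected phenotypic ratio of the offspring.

Punnett square for BW × WW:
Offspring genotypes: 2 BW, 2 WW
Phenotype counts: 2 erminette (black and white speckled), 2 white
Ratio: 1 erminette (black and white speckled) : 1 white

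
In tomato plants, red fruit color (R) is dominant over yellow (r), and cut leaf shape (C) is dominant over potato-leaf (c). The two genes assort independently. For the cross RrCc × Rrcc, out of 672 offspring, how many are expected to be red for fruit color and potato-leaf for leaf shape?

Dihybrid cross RrCc × Rrcc — consider each gene separately:
fruit color: Rr × Rr → 1 RR, 2 Rr, 1 rr → 3 R_ : 1 rr (out of 4)
leaf shape: Cc × cc → 2 Cc, 2 cc → 2 C_ : 2 cc (out of 4)
Looking for: red (R_) and potato-leaf (cc)
P(red) = 3/4, P(potato-leaf) = 2/4
P(both) = 3/4 × 2/4 = 6/16 = 3/8
Expected count = 3/8 × 672 = 252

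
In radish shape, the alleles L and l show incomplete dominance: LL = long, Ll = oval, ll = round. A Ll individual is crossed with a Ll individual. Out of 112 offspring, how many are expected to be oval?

Punnett square for Ll × Ll:
Offspring genotypes: 1 LL, 2 Ll, 1 ll
Phenotype counts: 1 long, 2 oval, 1 round
oval: 2 out of 4 → fraction 1/2
Expected count = 1/2 × 112 = 56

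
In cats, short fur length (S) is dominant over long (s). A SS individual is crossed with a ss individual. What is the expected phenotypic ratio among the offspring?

Punnett square for SS × ss:
Offspring genotypes: 4 Ss
short: 4, long: 0
Ratio: all short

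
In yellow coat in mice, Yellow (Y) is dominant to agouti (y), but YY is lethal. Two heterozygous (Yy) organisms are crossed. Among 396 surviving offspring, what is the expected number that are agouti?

Cross: Yy × Yy
Punnett square offspring (before lethality): 1 YY, 2 Yy, 1 yy
The YY genotype is lethal (embryos die); surviving offspring: 2 Yy, 1 yy
agouti: 1 out of 3 → fraction 1/3
Expected count = 1/3 × 396 = 132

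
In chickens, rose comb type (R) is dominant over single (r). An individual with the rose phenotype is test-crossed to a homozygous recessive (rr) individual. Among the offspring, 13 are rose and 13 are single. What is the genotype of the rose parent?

Test cross: ? × rr
Offspring: 13 rose, 13 single — approximately 1:1.
A 1:1 ratio in a test cross indicates the unknown parent is heterozygous (Rr).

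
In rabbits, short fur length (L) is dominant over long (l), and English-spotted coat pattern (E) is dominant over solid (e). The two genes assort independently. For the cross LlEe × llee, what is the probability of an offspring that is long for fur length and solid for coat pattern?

Dihybrid cross LlEe × llee — consider each gene separately:
fur length: Ll × ll → 2 Ll, 2 ll → 2 L_ : 2 ll (out of 4)
coat pattern: Ee × ee → 2 Ee, 2 ee → 2 E_ : 2 ee (out of 4)
Looking for: long (ll) and solid (ee)
P(long) = 2/4, P(solid) = 2/4
P(both) = 2/4 × 2/4 = 4/16 = 1/4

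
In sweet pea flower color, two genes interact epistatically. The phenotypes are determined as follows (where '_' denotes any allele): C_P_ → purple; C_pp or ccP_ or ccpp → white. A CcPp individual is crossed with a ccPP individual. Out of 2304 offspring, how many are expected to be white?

Cross: CcPp × ccPP — consider each gene separately:
C gene: Cc × cc → 2 Cc, 2 cc → 2 C_ : 2 cc (out of 4)
P gene: Pp × PP → 2 PP, 2 Pp → 4 P_ (out of 4)
Genotype classes (out of 4 × 4 = 16): C_P_ = 2×4 = 8; ccP_ = 2×4 = 8
Apply the phenotype rules: C_P_ (8) → purple; ccP_ (8) → white
Phenotype counts (out of 16): 8 purple, 8 white
white: 8 out of 16 → fraction 1/2
Expected count = 1/2 × 2304 = 1152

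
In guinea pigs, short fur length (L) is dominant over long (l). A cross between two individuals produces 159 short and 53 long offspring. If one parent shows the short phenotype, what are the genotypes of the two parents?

Observed offspring: 159 short, 53 long
The observed ratio simplifies to 3:1. Long (ll) offspring appear, so each parent must contribute one l allele. The parent stated to show short carries L, so it is Ll. The other parent is then either Ll or ll: Ll × ll would give a 1:1 split, whereas Ll × Ll gives 3:1 — matching the data. So both parents are heterozygous (Ll × Ll).
Parent genotypes: Ll × Ll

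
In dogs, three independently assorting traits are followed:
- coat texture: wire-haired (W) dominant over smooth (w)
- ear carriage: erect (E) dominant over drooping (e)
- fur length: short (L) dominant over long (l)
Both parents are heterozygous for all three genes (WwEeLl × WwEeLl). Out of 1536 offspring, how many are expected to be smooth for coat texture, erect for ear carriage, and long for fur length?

Trihybrid cross: WwEeLl × WwEeLl
Each trait segregates independently with a 3:1 phenotypic ratio, so each gene contributes 3/4 (dominant) or 1/4 (recessive).
Target: smooth (coat texture), erect (ear carriage), long (fur length)
Probability = product of independent per-trait probabilities
= 1/4 × 3/4 × 1/4 = 3/64
Expected count = 3/64 × 1536 = 72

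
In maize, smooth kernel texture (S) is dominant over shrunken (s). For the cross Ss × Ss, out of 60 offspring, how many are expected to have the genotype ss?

Punnett square for Ss × Ss:
Offspring genotypes: 1 SS, 2 Ss, 1 ss
Total offspring: 4
Count with target: 1
Probability: 1/4
Expected count = 1/4 × 60 = 15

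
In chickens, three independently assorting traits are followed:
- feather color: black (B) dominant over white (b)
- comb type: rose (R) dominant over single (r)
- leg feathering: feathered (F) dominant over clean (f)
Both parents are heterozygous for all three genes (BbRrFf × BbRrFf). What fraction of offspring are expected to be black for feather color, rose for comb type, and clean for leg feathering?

Trihybrid cross: BbRrFf × BbRrFf
Each trait segregates independently with a 3:1 phenotypic ratio, so each gene contributes 3/4 (dominant) or 1/4 (recessive).
Target: black (feather color), rose (comb type), clean (leg feathering)
Probability = product of independent per-trait probabilities
= 3/4 × 3/4 × 1/4 = 9/64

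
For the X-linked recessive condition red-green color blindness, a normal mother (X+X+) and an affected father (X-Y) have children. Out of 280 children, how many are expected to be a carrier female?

Cross: X+X+ × X-Y
Offspring: 2 X+X-, 2 X+Y
Probability of a carrier female: 2/4 = 1/2
Expected count = 1/2 × 280 = 140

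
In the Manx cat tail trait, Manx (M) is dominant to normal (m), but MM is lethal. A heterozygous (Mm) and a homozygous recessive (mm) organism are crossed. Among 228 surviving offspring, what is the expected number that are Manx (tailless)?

Cross: Mm × mm
Punnett square offspring (before lethality): 2 Mm, 2 mm
No MM offspring are produced in this cross.
Manx (tailless): 2 out of 4 → fraction 1/2
Expected count = 1/2 × 228 = 114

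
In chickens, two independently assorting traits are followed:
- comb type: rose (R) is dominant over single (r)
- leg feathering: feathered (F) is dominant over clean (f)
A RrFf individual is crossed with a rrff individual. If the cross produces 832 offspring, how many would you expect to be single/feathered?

Dihybrid cross RrFf × rrff — consider each gene separately:
comb type: Rr × rr → 2 Rr, 2 rr → 2 R_ : 2 rr (out of 4)
leg feathering: Ff × ff → 2 Ff, 2 ff → 2 F_ : 2 ff (out of 4)
Combine (counts out of 4 × 4 = 16): rose/feathered (R_F_) = 2×2 = 4; rose/clean (R_ff) = 2×2 = 4; single/feathered (rrF_) = 2×2 = 4; single/clean (rrff) = 2×2 = 4
Phenotype counts (out of 16): 4 rose/feathered, 4 rose/clean, 4 single/feathered, 4 single/clean
single/feathered: 4 out of 16 → fraction 1/4
Expected count = 1/4 × 832 = 208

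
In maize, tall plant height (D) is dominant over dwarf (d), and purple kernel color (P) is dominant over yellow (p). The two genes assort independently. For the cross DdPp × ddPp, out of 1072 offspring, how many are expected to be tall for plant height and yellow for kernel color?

Dihybrid cross DdPp × ddPp — consider each gene separately:
plant height: Dd × dd → 2 Dd, 2 dd → 2 D_ : 2 dd (out of 4)
kernel color: Pp × Pp → 1 PP, 2 Pp, 1 pp → 3 P_ : 1 pp (out of 4)
Looking for: tall (D_) and yellow (pp)
P(tall) = 2/4, P(yellow) = 1/4
P(both) = 2/4 × 1/4 = 2/16 = 1/8
Expected count = 1/8 × 1072 = 134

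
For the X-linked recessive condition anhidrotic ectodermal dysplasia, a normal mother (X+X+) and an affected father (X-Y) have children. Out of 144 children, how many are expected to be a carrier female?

Cross: X+X+ × X-Y
Offspring: 2 X+X-, 2 X+Y
Probability of a carrier female: 2/4 = 1/2
Expected count = 1/2 × 144 = 72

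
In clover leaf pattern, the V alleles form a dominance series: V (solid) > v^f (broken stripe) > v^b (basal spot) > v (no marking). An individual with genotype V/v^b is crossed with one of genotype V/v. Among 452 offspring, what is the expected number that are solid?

Cross: V/v^b × V/v
Allele dominance: V > v^f > v^b > v
Offspring genotypes: 1 V/V, 1 V/v, 1 V/v^b, 1 v^b/v
Phenotype counts: 3 solid, 1 basal spot
solid: 3 out of 4 → fraction 3/4
Expected count = 3/4 × 452 = 339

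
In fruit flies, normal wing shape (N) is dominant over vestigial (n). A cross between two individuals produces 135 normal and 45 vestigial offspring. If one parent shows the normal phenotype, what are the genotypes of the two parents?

Observed offspring: 135 normal, 45 vestigial
The observed ratio simplifies to 3:1. Vestigial (nn) offspring appear, so each parent must contribute one n allele. The parent stated to show normal carries N, so it is Nn. The other parent is then either Nn or nn: Nn × nn would give a 1:1 split, whereas Nn × Nn gives 3:1 — matching the data. So both parents are heterozygous (Nn × Nn).
Parent genotypes: Nn × Nn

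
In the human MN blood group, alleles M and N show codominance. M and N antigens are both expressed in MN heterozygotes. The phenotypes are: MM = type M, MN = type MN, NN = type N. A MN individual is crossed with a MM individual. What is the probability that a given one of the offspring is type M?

Punnett square for MN × MM:
Offspring genotypes: 2 MM, 2 MN
Phenotype counts: 2 type M, 2 type MN
type M: 2 out of 4
Probability: 2/4 = 1/2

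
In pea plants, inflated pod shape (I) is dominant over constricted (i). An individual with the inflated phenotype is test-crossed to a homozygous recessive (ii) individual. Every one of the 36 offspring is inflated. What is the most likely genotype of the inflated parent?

Test cross: ? × ii
All offspring are inflated.
If the unknown parent were heterozygous (Ii), about half of 36 offspring would be constricted; none are. The unknown parent is most likely homozygous dominant (II).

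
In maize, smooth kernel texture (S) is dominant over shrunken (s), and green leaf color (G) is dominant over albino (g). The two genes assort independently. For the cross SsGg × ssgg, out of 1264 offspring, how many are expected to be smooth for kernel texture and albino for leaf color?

Dihybrid cross SsGg × ssgg — consider each gene separately:
kernel texture: Ss × ss → 2 Ss, 2 ss → 2 S_ : 2 ss (out of 4)
leaf color: Gg × gg → 2 Gg, 2 gg → 2 G_ : 2 gg (out of 4)
Looking for: smooth (S_) and albino (gg)
P(smooth) = 2/4, P(albino) = 2/4
P(both) = 2/4 × 2/4 = 4/16 = 1/4
Expected count = 1/4 × 1264 = 316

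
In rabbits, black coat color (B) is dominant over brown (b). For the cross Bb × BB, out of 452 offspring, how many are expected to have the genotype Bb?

Punnett square for Bb × BB:
Offspring genotypes: 2 BB, 2 Bb
Total offspring: 4
Count with target: 2
Probability: 2/4 = 1/2
Expected count = 1/2 × 452 = 226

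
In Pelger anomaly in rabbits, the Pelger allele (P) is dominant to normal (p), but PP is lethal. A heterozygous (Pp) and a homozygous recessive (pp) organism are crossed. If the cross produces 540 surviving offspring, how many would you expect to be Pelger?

Cross: Pp × pp
Punnett square offspring (before lethality): 2 Pp, 2 pp
No PP offspring are produced in this cross.
Pelger: 2 out of 4 → fraction 1/2
Expected count = 1/2 × 540 = 270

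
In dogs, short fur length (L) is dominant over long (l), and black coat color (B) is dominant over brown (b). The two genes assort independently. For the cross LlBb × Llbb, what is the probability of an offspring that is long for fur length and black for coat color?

Dihybrid cross LlBb × Llbb — consider each gene separately:
fur length: Ll × Ll → 1 LL, 2 Ll, 1 ll → 3 L_ : 1 ll (out of 4)
coat color: Bb × bb → 2 Bb, 2 bb → 2 B_ : 2 bb (out of 4)
Looking for: long (ll) and black (B_)
P(long) = 1/4, P(black) = 2/4
P(both) = 1/4 × 2/4 = 2/16 = 1/8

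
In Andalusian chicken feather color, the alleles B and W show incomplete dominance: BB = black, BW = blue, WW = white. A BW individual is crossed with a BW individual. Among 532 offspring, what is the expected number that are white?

Punnett square for BW × BW:
Offspring genotypes: 1 BB, 2 BW, 1 WW
Phenotype counts: 1 black, 2 blue, 1 white
white: 1 out of 4 → fraction 1/4
Expected count = 1/4 × 532 = 133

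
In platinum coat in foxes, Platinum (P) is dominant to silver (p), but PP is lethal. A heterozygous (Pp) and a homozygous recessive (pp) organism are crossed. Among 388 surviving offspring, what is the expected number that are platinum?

Cross: Pp × pp
Punnett square offspring (before lethality): 2 Pp, 2 pp
No PP offspring are produced in this cross.
platinum: 2 out of 4 → fraction 1/2
Expected count = 1/2 × 388 = 194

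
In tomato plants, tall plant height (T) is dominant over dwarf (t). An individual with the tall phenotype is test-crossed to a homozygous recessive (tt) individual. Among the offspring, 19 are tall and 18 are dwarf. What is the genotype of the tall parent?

Test cross: ? × tt
Offspring: 19 tall, 18 dwarf — approximately 1:1.
A 1:1 ratio in a test cross indicates the unknown parent is heterozygous (Tt).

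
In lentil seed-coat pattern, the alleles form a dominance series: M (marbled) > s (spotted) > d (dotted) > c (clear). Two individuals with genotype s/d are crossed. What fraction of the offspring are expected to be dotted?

Cross: s/d × s/d
Allele dominance: M > s > d > c
Offspring genotypes: 1 s/s, 2 s/d, 1 d/d
Phenotype counts: 3 spotted, 1 dotted
dotted: 1 out of 4
Probability: 1/4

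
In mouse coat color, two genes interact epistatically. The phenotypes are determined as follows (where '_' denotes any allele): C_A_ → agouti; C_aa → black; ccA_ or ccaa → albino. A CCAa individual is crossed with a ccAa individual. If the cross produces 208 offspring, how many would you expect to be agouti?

Cross: CCAa × ccAa — consider each gene separately:
C gene: CC × cc → 4 Cc → 4 C_ (out of 4)
A gene: Aa × Aa → 1 AA, 2 Aa, 1 aa → 3 A_ : 1 aa (out of 4)
Genotype classes (out of 4 × 4 = 16): C_A_ = 4×3 = 12; C_aa = 4×1 = 4
Apply the phenotype rules: C_A_ (12) → agouti; C_aa (4) → black
Phenotype counts (out of 16): 12 agouti, 4 black
agouti: 12 out of 16 → fraction 3/4
Expected count = 3/4 × 208 = 156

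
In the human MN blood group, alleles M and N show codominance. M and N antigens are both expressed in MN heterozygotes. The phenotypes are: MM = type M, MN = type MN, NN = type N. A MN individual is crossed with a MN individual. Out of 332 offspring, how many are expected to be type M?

Punnett square for MN × MN:
Offspring genotypes: 1 MM, 2 MN, 1 NN
Phenotype counts: 1 type M, 2 type MN, 1 type N
type M: 1 out of 4 → fraction 1/4
Expected count = 1/4 × 332 = 83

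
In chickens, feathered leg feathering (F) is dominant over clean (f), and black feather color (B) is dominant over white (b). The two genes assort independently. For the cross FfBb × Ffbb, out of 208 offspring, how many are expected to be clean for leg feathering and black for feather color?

Dihybrid cross FfBb × Ffbb — consider each gene separately:
leg feathering: Ff × Ff → 1 FF, 2 Ff, 1 ff → 3 F_ : 1 ff (out of 4)
feather color: Bb × bb → 2 Bb, 2 bb → 2 B_ : 2 bb (out of 4)
Looking for: clean (ff) and black (B_)
P(clean) = 1/4, P(black) = 2/4
P(both) = 1/4 × 2/4 = 2/16 = 1/8
Expected count = 1/8 × 208 = 26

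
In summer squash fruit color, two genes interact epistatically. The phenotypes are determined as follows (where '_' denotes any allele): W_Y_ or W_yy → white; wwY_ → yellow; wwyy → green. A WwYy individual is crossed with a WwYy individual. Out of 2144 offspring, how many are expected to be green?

Cross: WwYy × WwYy — consider each gene separately:
W gene: Ww × Ww → 1 WW, 2 Ww, 1 ww → 3 W_ : 1 ww (out of 4)
Y gene: Yy × Yy → 1 YY, 2 Yy, 1 yy → 3 Y_ : 1 yy (out of 4)
Genotype classes (out of 4 × 4 = 16): W_Y_ = 3×3 = 9; W_yy = 3×1 = 3; wwY_ = 1×3 = 3; wwyy = 1×1 = 1
Apply the phenotype rules: W_Y_ (9) + W_yy (3) → white; wwY_ (3) → yellow; wwyy (1) → green
Phenotype counts (out of 16): 12 white, 3 yellow, 1 green
green: 1 out of 16 → fraction 1/16
Expected count = 1/16 × 2144 = 134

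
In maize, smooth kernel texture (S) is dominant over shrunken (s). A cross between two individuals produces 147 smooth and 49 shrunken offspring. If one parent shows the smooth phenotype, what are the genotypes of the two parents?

Observed offspring: 147 smooth, 49 shrunken
The observed ratio simplifies to 3:1. Shrunken (ss) offspring appear, so each parent must contribute one s allele. The parent stated to show smooth carries S, so it is Ss. The other parent is then either Ss or ss: Ss × ss would give a 1:1 split, whereas Ss × Ss gives 3:1 — matching the data. So both parents are heterozygous (Ss × Ss).
Parent genotypes: Ss × Ss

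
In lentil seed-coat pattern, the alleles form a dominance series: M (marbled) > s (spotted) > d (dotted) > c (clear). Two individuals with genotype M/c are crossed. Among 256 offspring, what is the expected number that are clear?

Cross: M/c × M/c
Allele dominance: M > s > d > c
Offspring genotypes: 1 M/M, 2 M/c, 1 c/c
Phenotype counts: 3 marbled, 1 clear
clear: 1 out of 4 → fraction 1/4
Expected count = 1/4 × 256 = 64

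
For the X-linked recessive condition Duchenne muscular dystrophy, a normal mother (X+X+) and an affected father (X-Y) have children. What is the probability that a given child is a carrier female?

Cross: X+X+ × X-Y
Offspring: 2 X+X-, 2 X+Y
Probability of a carrier female: 2/4 = 1/2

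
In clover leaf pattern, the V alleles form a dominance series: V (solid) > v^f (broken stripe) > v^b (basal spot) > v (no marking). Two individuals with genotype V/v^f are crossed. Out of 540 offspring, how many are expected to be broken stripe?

Cross: V/v^f × V/v^f
Allele dominance: V > v^f > v^b > v
Offspring genotypes: 1 V/V, 2 V/v^f, 1 v^f/v^f
Phenotype counts: 3 solid, 1 broken stripe
broken stripe: 1 out of 4 → fraction 1/4
Expected count = 1/4 × 540 = 135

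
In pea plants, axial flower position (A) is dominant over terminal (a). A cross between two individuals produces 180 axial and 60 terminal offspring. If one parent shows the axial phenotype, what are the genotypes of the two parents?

Observed offspring: 180 axial, 60 terminal
The observed ratio simplifies to 3:1. Terminal (aa) offspring appear, so each parent must contribute one a allele. The parent stated to show axial carries A, so it is Aa. The other parent is then either Aa or aa: Aa × aa would give a 1:1 split, whereas Aa × Aa gives 3:1 — matching the data. So both parents are heterozygous (Aa × Aa).
Parent genotypes: Aa × Aa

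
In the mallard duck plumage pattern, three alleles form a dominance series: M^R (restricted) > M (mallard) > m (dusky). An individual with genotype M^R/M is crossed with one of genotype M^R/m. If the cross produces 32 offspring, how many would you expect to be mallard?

Cross: M^R/M × M^R/m
Allele dominance: M^R > M > m
Offspring genotypes: 1 M^R/M^R, 1 M^R/m, 1 M^R/M, 1 M/m
Phenotype counts: 3 restricted, 1 mallard
mallard: 1 out of 4 → fraction 1/4
Expected count = 1/4 × 32 = 8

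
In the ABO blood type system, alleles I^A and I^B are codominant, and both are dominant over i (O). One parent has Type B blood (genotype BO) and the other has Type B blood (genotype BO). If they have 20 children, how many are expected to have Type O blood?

Cross: BO × BO
Possible offspring genotypes: 1 BB, 2 BO, 1 OO
Blood type counts: 3 Type B, 1 Type O
Probability of Type O: 1/4
Expected count = 1/4 × 20 = 5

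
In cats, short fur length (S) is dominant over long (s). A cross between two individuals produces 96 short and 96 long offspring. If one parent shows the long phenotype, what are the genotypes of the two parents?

Observed offspring: 96 short, 96 long
The observed ratio simplifies to 1:1. One parent shows long, so its genotype must be ss. A 1:1 offspring split requires the other parent to be heterozygous (Ss).
Parent genotypes: ss × Ss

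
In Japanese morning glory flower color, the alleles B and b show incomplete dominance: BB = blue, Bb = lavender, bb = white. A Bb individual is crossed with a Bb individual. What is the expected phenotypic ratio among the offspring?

Punnett square for Bb × Bb:
Offspring genotypes: 1 BB, 2 Bb, 1 bb
Phenotype counts: 1 blue, 2 lavender, 1 white
Ratio: 1 blue : 2 lavender : 1 white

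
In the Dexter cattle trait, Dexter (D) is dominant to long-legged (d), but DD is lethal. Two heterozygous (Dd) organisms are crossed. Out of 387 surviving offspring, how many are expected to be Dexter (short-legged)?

Cross: Dd × Dd
Punnett square offspring (before lethality): 1 DD, 2 Dd, 1 dd
The DD genotype is lethal (embryos die); surviving offspring: 2 Dd, 1 dd
Dexter (short-legged): 2 out of 3 → fraction 2/3
Expected count = 2/3 × 387 = 258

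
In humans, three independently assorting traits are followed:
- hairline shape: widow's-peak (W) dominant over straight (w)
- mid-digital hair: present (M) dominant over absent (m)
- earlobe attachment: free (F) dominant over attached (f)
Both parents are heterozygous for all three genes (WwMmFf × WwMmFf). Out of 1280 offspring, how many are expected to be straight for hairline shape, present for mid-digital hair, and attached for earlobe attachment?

Trihybrid cross: WwMmFf × WwMmFf
Each trait segregates independently with a 3:1 phenotypic ratio, so each gene contributes 3/4 (dominant) or 1/4 (recessive).
Target: straight (hairline shape), present (mid-digital hair), attached (earlobe attachment)
Probability = product of independent per-trait probabilities
= 1/4 × 3/4 × 1/4 = 3/64
Expected count = 3/64 × 1280 = 60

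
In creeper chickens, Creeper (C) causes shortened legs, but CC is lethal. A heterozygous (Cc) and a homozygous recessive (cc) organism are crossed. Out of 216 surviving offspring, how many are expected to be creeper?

Cross: Cc × cc
Punnett square offspring (before lethality): 2 Cc, 2 cc
No CC offspring are produced in this cross.
creeper: 2 out of 4 → fraction 1/2
Expected count = 1/2 × 216 = 108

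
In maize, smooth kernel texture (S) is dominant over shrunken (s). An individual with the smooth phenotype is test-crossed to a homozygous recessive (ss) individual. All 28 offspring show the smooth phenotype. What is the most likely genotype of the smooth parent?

Test cross: ? × ss
All offspring are smooth.
If the unknown parent were heterozygous (Ss), about half of 28 offspring would be shrunken; none are. The unknown parent is most likely homozygous dominant (SS).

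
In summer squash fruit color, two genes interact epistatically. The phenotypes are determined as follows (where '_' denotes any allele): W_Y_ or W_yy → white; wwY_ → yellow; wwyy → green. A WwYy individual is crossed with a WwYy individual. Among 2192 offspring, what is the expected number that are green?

Cross: WwYy × WwYy — consider each gene separately:
W gene: Ww × Ww → 1 WW, 2 Ww, 1 ww → 3 W_ : 1 ww (out of 4)
Y gene: Yy × Yy → 1 YY, 2 Yy, 1 yy → 3 Y_ : 1 yy (out of 4)
Genotype classes (out of 4 × 4 = 16): W_Y_ = 3×3 = 9; W_yy = 3×1 = 3; wwY_ = 1×3 = 3; wwyy = 1×1 = 1
Apply the phenotype rules: W_Y_ (9) + W_yy (3) → white; wwY_ (3) → yellow; wwyy (1) → green
Phenotype counts (out of 16): 12 white, 3 yellow, 1 green
green: 1 out of 16 → fraction 1/16
Expected count = 1/16 × 2192 = 137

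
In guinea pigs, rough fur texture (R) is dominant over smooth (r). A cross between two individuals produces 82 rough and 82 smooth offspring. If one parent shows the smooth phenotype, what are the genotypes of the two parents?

Observed offspring: 82 rough, 82 smooth
The observed ratio simplifies to 1:1. One parent shows smooth, so its genotype must be rr. A 1:1 offspring split requires the other parent to be heterozygous (Rr).
Parent genotypes: rr × Rr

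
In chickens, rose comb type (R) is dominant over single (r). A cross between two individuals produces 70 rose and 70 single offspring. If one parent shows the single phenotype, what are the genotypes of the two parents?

Observed offspring: 70 rose, 70 single
The observed ratio simplifies to 1:1. One parent shows single, so its genotype must be rr. A 1:1 offspring split requires the other parent to be heterozygous (Rr).
Parent genotypes: rr × Rr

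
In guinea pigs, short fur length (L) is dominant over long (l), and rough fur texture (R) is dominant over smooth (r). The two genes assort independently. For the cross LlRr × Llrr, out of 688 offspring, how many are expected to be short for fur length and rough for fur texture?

Dihybrid cross LlRr × Llrr — consider each gene separately:
fur length: Ll × Ll → 1 LL, 2 Ll, 1 ll → 3 L_ : 1 ll (out of 4)
fur texture: Rr × rr → 2 Rr, 2 rr → 2 R_ : 2 rr (out of 4)
Looking for: short (L_) and rough (R_)
P(short) = 3/4, P(rough) = 2/4
P(both) = 3/4 × 2/4 = 6/16 = 3/8
Expected count = 3/8 × 688 = 258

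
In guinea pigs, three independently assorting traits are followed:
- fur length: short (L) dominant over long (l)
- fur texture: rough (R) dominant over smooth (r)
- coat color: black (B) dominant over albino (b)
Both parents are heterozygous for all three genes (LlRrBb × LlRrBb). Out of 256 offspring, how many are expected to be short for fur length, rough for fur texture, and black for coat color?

Trihybrid cross: LlRrBb × LlRrBb
Each trait segregates independently with a 3:1 phenotypic ratio, so each gene contributes 3/4 (dominant) or 1/4 (recessive).
Target: short (fur length), rough (fur texture), black (coat color)
Probability = product of independent per-trait probabilities
= 3/4 × 3/4 × 3/4 = 27/64
Expected count = 27/64 × 256 = 108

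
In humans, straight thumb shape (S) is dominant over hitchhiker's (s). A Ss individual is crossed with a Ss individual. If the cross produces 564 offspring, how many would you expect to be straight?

Punnett square for Ss × Ss:
Offspring genotypes: 1 SS, 2 Ss, 1 ss
straight: 3, hitchhiker's: 1
straight: 3 out of 4 → fraction 3/4
Expected count = 3/4 × 564 = 423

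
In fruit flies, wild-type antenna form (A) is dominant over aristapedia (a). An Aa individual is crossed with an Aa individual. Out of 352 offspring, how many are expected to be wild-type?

Punnett square for Aa × Aa:
Offspring genotypes: 1 AA, 2 Aa, 1 aa
wild-type: 3, aristapedia: 1
wild-type: 3 out of 4 → fraction 3/4
Expected count = 3/4 × 352 = 264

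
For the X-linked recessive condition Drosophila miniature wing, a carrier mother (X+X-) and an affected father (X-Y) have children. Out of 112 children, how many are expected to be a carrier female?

Cross: X+X- × X-Y
Offspring: 1 X+X-, 1 X+Y, 1 X-X-, 1 X-Y
Probability of a carrier female: 1/4
Expected count = 1/4 × 112 = 28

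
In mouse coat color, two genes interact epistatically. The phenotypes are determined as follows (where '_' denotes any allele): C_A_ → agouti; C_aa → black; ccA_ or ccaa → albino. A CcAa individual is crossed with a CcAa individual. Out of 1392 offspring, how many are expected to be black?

Cross: CcAa × CcAa — consider each gene separately:
C gene: Cc × Cc → 1 CC, 2 Cc, 1 cc → 3 C_ : 1 cc (out of 4)
A gene: Aa × Aa → 1 AA, 2 Aa, 1 aa → 3 A_ : 1 aa (out of 4)
Genotype classes (out of 4 × 4 = 16): C_A_ = 3×3 = 9; C_aa = 3×1 = 3; ccA_ = 1×3 = 3; ccaa = 1×1 = 1
Apply the phenotype rules: C_A_ (9) → agouti; C_aa (3) → black; ccA_ (3) + ccaa (1) → albino
Phenotype counts (out of 16): 9 agouti, 3 black, 4 albino
black: 3 out of 16 → fraction 3/16
Expected count = 3/16 × 1392 = 261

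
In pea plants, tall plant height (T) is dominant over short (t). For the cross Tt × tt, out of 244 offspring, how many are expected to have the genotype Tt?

Punnett square for Tt × tt:
Offspring genotypes: 2 Tt, 2 tt
Total offspring: 4
Count with target: 2
Probability: 2/4 = 1/2
Expected count = 1/2 × 244 = 122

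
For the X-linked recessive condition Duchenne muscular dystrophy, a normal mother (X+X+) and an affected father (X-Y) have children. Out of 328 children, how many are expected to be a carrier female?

Cross: X+X+ × X-Y
Offspring: 2 X+X-, 2 X+Y
Probability of a carrier female: 2/4 = 1/2
Expected count = 1/2 × 328 = 164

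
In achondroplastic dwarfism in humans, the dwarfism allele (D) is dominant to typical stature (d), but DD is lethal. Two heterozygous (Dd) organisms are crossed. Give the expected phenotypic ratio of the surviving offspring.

Cross: Dd × Dd
Punnett square offspring (before lethality): 1 DD, 2 Dd, 1 dd
The DD genotype is lethal (embryos die); surviving offspring: 2 Dd, 1 dd
Ratio: 2 achondroplastic dwarf : 1 typical stature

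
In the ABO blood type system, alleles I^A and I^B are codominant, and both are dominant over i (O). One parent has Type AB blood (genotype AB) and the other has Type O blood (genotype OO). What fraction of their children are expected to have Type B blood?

Cross: AB × OO
Possible offspring genotypes: 2 AO, 2 BO
Blood type counts: 2 Type A, 2 Type B
Probability of Type B: 2/4 = 1/2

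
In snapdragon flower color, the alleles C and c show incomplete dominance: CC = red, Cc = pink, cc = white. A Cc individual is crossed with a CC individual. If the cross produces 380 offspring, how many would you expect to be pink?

Punnett square for Cc × CC:
Offspring genotypes: 2 CC, 2 Cc
Phenotype counts: 2 red, 2 pink
pink: 2 out of 4 → fraction 1/2
Expected count = 1/2 × 380 = 190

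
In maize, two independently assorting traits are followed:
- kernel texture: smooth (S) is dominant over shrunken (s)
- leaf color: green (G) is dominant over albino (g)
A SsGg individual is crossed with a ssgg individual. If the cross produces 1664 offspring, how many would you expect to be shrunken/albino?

Dihybrid cross SsGg × ssgg — consider each gene separately:
kernel texture: Ss × ss → 2 Ss, 2 ss → 2 S_ : 2 ss (out of 4)
leaf color: Gg × gg → 2 Gg, 2 gg → 2 G_ : 2 gg (out of 4)
Combine (counts out of 4 × 4 = 16): smooth/green (S_G_) = 2×2 = 4; smooth/albino (S_gg) = 2×2 = 4; shrunken/green (ssG_) = 2×2 = 4; shrunken/albino (ssgg) = 2×2 = 4
Phenotype counts (out of 16): 4 smooth/green, 4 smooth/albino, 4 shrunken/green, 4 shrunken/albino
shrunken/albino: 4 out of 16 → fraction 1/4
Expected count = 1/4 × 1664 = 416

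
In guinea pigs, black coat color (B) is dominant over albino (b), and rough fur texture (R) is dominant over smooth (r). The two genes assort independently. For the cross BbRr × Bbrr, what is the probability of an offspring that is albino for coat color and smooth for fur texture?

Dihybrid cross BbRr × Bbrr — consider each gene separately:
coat color: Bb × Bb → 1 BB, 2 Bb, 1 bb → 3 B_ : 1 bb (out of 4)
fur texture: Rr × rr → 2 Rr, 2 rr → 2 R_ : 2 rr (out of 4)
Looking for: albino (bb) and smooth (rr)
P(albino) = 1/4, P(smooth) = 2/4
P(both) = 1/4 × 2/4 = 2/16 = 1/8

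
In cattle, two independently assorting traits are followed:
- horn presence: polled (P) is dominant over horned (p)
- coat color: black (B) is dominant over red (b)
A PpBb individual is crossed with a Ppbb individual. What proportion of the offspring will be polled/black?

Dihybrid cross PpBb × Ppbb — consider each gene separately:
horn presence: Pp × Pp → 1 PP, 2 Pp, 1 pp → 3 P_ : 1 pp (out of 4)
coat color: Bb × bb → 2 Bb, 2 bb → 2 B_ : 2 bb (out of 4)
Combine (counts out of 4 × 4 = 16): polled/black (P_B_) = 3×2 = 6; polled/red (P_bb) = 3×2 = 6; horned/black (ppB_) = 1×2 = 2; horned/red (ppbb) = 1×2 = 2
Phenotype counts (out of 16): 6 polled/black, 6 polled/red, 2 horned/black, 2 horned/red
polled/black: 6 out of 16
Probability: 6/16 = 3/8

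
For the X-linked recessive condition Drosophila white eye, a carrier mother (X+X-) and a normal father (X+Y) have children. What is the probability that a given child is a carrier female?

Cross: X+X- × X+Y
Offspring: 1 X+X+, 1 X+Y, 1 X+X-, 1 X-Y
Probability of a carrier female: 1/4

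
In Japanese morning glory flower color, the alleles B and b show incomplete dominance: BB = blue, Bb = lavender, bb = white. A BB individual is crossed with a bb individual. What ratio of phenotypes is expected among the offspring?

Punnett square for BB × bb:
Offspring genotypes: 4 Bb
Phenotype counts: 4 lavender
Ratio: all lavender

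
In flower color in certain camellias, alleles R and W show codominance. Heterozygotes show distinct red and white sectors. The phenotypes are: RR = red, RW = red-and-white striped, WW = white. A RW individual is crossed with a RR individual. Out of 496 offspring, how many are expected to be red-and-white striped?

Punnett square for RW × RR:
Offspring genotypes: 2 RR, 2 RW
Phenotype counts: 2 red, 2 red-and-white striped
red-and-white striped: 2 out of 4 → fraction 1/2
Expected count = 1/2 × 496 = 248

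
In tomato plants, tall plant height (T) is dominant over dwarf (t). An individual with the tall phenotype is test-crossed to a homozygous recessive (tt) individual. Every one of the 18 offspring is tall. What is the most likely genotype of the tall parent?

Test cross: ? × tt
All offspring are tall.
If the unknown parent were heterozygous (Tt), about half of 18 offspring would be dwarf; none are. The unknown parent is most likely homozygous dominant (TT).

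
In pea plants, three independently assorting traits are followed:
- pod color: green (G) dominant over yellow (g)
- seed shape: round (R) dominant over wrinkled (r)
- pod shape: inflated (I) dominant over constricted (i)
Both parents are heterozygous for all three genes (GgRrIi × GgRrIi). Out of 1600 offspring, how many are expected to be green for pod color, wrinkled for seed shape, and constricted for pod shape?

Trihybrid cross: GgRrIi × GgRrIi
Each trait segregates independently with a 3:1 phenotypic ratio, so each gene contributes 3/4 (dominant) or 1/4 (recessive).
Target: green (pod color), wrinkled (seed shape), constricted (pod shape)
Probability = product of independent per-trait probabilities
= 3/4 × 1/4 × 1/4 = 3/64
Expected count = 3/64 × 1600 = 75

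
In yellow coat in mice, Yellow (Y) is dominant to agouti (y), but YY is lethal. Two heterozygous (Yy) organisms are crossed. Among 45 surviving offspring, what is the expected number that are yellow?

Cross: Yy × Yy
Punnett square offspring (before lethality): 1 YY, 2 Yy, 1 yy
The YY genotype is lethal (embryos die); surviving offspring: 2 Yy, 1 yy
yellow: 2 out of 3 → fraction 2/3
Expected count = 2/3 × 45 = 30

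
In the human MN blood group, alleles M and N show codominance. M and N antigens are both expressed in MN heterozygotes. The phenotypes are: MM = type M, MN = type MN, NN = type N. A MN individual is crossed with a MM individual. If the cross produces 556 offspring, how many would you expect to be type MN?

Punnett square for MN × MM:
Offspring genotypes: 2 MM, 2 MN
Phenotype counts: 2 type M, 2 type MN
type MN: 2 out of 4 → fraction 1/2
Expected count = 1/2 × 556 = 278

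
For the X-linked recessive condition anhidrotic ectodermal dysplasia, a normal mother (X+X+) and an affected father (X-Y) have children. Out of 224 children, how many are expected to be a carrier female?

Cross: X+X+ × X-Y
Offspring: 2 X+X-, 2 X+Y
Probability of a carrier female: 2/4 = 1/2
Expected count = 1/2 × 224 = 112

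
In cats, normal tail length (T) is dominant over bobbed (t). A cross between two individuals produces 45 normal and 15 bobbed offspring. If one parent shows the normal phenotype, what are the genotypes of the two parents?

Observed offspring: 45 normal, 15 bobbed
The observed ratio simplifies to 3:1. Bobbed (tt) offspring appear, so each parent must contribute one t allele. The parent stated to show normal carries T, so it is Tt. The other parent is then either Tt or tt: Tt × tt would give a 1:1 split, whereas Tt × Tt gives 3:1 — matching the data. So both parents are heterozygous (Tt × Tt).
Parent genotypes: Tt × Tt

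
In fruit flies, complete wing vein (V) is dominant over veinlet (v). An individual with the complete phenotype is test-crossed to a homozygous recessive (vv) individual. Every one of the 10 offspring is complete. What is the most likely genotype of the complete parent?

Test cross: ? × vv
All offspring are complete.
If the unknown parent were heterozygous (Vv), about half of 10 offspring would be veinlet; none are. The unknown parent is most likely homozygous dominant (VV).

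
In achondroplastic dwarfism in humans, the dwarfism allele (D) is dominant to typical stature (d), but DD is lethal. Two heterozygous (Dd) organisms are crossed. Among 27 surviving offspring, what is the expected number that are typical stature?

Cross: Dd × Dd
Punnett square offspring (before lethality): 1 DD, 2 Dd, 1 dd
The DD genotype is lethal (embryos die); surviving offspring: 2 Dd, 1 dd
typical stature: 1 out of 3 → fraction 1/3
Expected count = 1/3 × 27 = 9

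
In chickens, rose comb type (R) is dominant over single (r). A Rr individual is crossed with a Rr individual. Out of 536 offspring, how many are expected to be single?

Punnett square for Rr × Rr:
Offspring genotypes: 1 RR, 2 Rr, 1 rr
rose: 3, single: 1
single: 1 out of 4 → fraction 1/4
Expected count = 1/4 × 536 = 134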